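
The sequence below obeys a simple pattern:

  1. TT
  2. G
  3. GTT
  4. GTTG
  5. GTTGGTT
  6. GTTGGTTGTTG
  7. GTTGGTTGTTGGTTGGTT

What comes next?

GTTGGTTGTTGGTTGGTTGTTGGTTGTTG

From term 3 onward, concatenate the last term with the second-to-last: G·TT = GTT, GTT·G = GTTG, …
So term 8 is GTTGGTTGTTGGTTGGTT·GTTGGTTGTTG.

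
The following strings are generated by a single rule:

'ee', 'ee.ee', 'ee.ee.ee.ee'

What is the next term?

Every step duplicates the string with '.' between the halves.
So the next term is two copies of ee.ee.ee.ee with '.' between the halves.

ee.ee.ee.ee.ee.ee.ee.ee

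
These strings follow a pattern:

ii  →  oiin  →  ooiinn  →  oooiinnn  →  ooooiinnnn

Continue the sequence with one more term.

Each term wraps the previous one in o on the left and n on the right.
Applying this once more to ooooiinnnn:

oooooiinnnnn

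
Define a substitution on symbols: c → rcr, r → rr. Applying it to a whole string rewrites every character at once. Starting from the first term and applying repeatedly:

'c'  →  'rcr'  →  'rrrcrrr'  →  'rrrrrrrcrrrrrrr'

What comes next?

Rewriting the 15 symbols of rrrrrrrcrrrrrrr one by one yields rr rr rr rr rr rr rr rcr rr rr rr rr rr rr rr; concatenated:

rrrrrrrrrrrrrrrcrrrrrrrrrrrrrrr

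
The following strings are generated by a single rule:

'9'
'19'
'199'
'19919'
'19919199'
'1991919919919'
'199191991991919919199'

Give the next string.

1991919919919199191991991919919919

Each term (from the third on) is the previous term followed by the one before it: term 3 = 19·9 = 199.
Continuing: 199191991991919919199 · 1991919919919 gives term 8.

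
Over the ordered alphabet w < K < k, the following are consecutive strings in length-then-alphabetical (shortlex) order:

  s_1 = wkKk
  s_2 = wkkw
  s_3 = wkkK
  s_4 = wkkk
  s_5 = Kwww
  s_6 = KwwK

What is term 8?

Advancing 2 positions from KwwK through KwwK → Kwwk reaches term 8.

KwKw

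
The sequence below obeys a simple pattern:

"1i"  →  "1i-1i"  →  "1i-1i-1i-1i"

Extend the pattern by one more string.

1i-1i-1i-1i-1i-1i-1i-1i

Each string is two copies of the previous one joined by '-'.
So the next term is two copies of 1i-1i-1i-1i with '-' between the halves.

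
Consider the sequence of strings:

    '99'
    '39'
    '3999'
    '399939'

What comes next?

3999393999

Each term (from the third on) is the previous term followed by the one before it: term 3 = 39·99 = 3999.
So term 5 is 399939·3999.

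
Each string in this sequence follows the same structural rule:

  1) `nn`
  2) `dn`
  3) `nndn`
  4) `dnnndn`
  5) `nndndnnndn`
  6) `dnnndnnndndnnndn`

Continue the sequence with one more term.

nndndnnndndnnndnnndndnnndn

Each term (from the third on) is the two preceding terms concatenated in order: term 3 = nn·dn = nndn.
The next term joins nndndnnndn and dnnndnnndndnnndn.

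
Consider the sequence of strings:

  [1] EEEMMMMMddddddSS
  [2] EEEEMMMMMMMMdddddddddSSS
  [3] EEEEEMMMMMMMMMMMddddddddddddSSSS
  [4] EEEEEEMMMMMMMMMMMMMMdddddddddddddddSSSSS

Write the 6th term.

EEEEEEEEMMMMMMMMMMMMMMMMMMMMdddddddddddddddddddddSSSSSSS

The n-th term is n+1 E's then 3n-1 M's then 3n d's then n S's, where the shown terms are n = 2, 3, 4, 5.
For term 6, n = 7, so the run lengths are 8, 20, 21, 7.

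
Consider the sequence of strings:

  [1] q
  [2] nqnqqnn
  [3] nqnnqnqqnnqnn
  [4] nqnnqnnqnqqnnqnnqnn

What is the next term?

nqnnqnnqnnqnqqnnqnnqnnqnn

Every step adds nqn to the front and qnn to the end of the previous string.
So the next term is nqn·nqnnqnnqnqqnnqnnqnn·qnn.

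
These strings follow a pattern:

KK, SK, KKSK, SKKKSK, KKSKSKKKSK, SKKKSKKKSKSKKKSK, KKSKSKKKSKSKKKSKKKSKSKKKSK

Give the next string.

SKKKSKKKSKSKKKSKKKSKSKKKSKSKKKSKKKSKSKKKSK

This is a Fibonacci-style word recurrence s(k) = s(k−2)·s(k−1): e.g. KK·SK = KKSK.
So term 8 is SKKKSKKKSKSKKKSK·KKSKSKKKSKSKKKSKKKSKSKKKSK.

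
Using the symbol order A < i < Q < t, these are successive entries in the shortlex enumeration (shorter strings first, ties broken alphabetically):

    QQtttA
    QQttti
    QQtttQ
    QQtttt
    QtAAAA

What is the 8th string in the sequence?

QtAAAt

Continuing the enumeration 3 steps past QtAAAA: QtAAAA → QtAAAi → QtAAAQ → (answer).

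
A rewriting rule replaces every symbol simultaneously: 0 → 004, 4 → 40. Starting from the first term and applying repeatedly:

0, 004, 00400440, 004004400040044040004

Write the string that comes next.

0040044000400440400040040044000400440400044000400400440

φ(004004400040044040004) expands symbol-by-symbol to 004 004 40 004 004 40 40 004 004 004 40 004 004 40 40 004 40 004 004 004 40; joining the 21 pieces gives the next term.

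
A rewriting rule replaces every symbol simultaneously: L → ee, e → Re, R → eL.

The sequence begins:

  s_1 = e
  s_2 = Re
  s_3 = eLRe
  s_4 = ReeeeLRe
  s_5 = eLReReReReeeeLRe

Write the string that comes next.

Rewriting the 16 symbols of eLReReReReeeeLRe one by one yields Re ee eL Re eL Re eL Re eL Re Re Re Re ee eL Re; concatenated:

ReeeeLReeLReeLReeLReReReReeeeLRe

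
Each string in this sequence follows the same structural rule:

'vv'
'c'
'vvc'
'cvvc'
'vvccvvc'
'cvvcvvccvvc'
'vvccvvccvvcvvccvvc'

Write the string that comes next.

Each term (from the third on) is the two preceding terms concatenated in order: term 3 = vv·c = vvc.
So term 8 is cvvcvvccvvc·vvccvvccvvcvvccvvc.

cvvcvvccvvcvvccvvccvvcvvccvvc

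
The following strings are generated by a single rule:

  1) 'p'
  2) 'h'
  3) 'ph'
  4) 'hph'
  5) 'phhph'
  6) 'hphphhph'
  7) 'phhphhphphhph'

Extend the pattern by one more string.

hphphhphphhphhphphhph

From term 3 onward, concatenate the second-to-last term with the last: p·h = ph, h·ph = hph, …
The next term joins hphphhph and phhphhphphhph.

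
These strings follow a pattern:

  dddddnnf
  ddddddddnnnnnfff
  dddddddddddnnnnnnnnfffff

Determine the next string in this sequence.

Term n consists of 3n+2 d's, followed by 3n-1 n's, followed by 2n-1 f's (n = 1, 2, …).
Setting n = 4 gives 14, 11, 7 characters in each block.

ddddddddddddddnnnnnnnnnnnfffffff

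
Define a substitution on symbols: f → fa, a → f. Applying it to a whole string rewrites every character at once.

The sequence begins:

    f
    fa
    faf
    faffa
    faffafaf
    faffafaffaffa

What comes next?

Applying the rule to each of the 13 symbols of faffafaffaffa gives the pieces fa f fa fa f fa f fa fa f fa fa f, which concatenate to the answer.

faffafaffaffafaffafaf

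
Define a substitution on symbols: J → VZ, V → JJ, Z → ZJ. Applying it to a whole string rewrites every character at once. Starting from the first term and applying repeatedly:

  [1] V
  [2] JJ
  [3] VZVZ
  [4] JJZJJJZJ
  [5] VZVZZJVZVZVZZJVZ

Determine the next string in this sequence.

Rewriting the 16 symbols of VZVZZJVZVZVZZJVZ one by one yields JJ ZJ JJ ZJ ZJ VZ JJ ZJ JJ ZJ JJ ZJ ZJ VZ JJ ZJ; concatenated:

JJZJJJZJZJVZJJZJJJZJJJZJZJVZJJZJ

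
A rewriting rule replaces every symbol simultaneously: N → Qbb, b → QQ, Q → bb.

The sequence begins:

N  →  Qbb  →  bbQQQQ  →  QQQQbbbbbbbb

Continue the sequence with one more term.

bbbbbbbbQQQQQQQQQQQQQQQQ

Apply φ to QQQQbbbbbbbb symbol by symbol: Q→bb, Q→bb, Q→bb, Q→bb, b→QQ, b→QQ, b→QQ, b→QQ, b→QQ, b→QQ, b→QQ, b→QQ; joined: bb bb bb bb QQ QQ QQ QQ QQ QQ QQ QQ.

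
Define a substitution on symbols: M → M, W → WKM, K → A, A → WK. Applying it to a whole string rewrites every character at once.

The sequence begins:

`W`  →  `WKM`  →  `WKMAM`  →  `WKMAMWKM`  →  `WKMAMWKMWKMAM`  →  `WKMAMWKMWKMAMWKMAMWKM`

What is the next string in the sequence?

WKMAMWKMWKMAMWKMAMWKMWKMAMWKMWKMAM

Replace each of the 21 characters of WKMAMWKMWKMAMWKMAMWKM in place — WKM A M WK M WKM A M WKM A M WK M WKM A M WK M WKM A M — and concatenate.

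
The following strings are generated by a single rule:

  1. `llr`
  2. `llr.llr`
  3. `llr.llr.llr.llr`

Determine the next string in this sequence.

llr.llr.llr.llr.llr.llr.llr.llr

Each string is two copies of the previous one joined by '.'.
One more doubling of llr.llr.llr.llr gives the answer.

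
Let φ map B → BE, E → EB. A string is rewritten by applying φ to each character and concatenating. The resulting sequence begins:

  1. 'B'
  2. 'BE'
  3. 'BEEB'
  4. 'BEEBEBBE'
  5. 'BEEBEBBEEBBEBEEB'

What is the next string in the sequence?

Replace each of the 16 characters of BEEBEBBEEBBEBEEB in place — BE EB EB BE EB BE BE EB EB BE BE EB BE EB EB BE — and concatenate.

BEEBEBBEEBBEBEEBEBBEBEEBBEEBEBBE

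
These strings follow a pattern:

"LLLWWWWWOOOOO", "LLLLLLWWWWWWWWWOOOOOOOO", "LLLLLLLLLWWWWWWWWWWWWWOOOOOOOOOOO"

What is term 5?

LLLLLLLLLLLLLLLWWWWWWWWWWWWWWWWWWWWWOOOOOOOOOOOOOOOOO

Reading off run lengths: L runs 3, 6, 9; W runs 5, 9, 13; O runs 5, 8, 11 — each is linear in n (n = 1, 2, …).
For term 5, n = 5, so the run lengths are 15, 21, 17.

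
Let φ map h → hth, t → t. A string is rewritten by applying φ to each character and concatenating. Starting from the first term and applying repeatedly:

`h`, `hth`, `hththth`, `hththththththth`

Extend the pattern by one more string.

φ(hththththththth) expands symbol-by-symbol to hth t hth t hth t hth t hth t hth t hth t hth; joining the 15 pieces gives the next term.

hththththththththththththththth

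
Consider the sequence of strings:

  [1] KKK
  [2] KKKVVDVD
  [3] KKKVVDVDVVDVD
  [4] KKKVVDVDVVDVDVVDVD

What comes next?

The strings grow by a fixed suffix VVDVD each time.
One more step from KKKVVDVDVVDVDVVDVD gives the answer.

KKKVVDVDVVDVDVVDVDVVDVD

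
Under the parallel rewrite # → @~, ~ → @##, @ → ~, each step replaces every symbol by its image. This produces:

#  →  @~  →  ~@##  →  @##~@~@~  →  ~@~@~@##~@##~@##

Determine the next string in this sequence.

Replace each of the 16 characters of ~@~@~@##~@##~@## in place — @## ~ @## ~ @## ~ @~ @~ @## ~ @~ @~ @## ~ @~ @~ — and concatenate.

@##~@##~@##~@~@~@##~@~@~@##~@~@~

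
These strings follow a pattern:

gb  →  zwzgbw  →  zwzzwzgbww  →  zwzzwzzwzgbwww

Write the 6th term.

zwzzwzzwzzwzzwzgbwwwww

s(k+1) = zwz·s(k)·w, so each term gains zwz as a prefix and w as a suffix.
From zwzzwzzwzgbwww, 2 further steps: zwzzwzzwzgbwww → zwzzwzzwzzwzgbwwww → (answer).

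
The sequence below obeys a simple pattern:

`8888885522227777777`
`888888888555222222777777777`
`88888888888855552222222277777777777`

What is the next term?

8888888888888885555522222222227777777777777

The n-th term is 3n 8's then n 5's then 2n 2's then 2n+3 7's, where the shown terms are n = 2, 3, 4.
At n = 5 the blocks have lengths 15, 5, 10, 13.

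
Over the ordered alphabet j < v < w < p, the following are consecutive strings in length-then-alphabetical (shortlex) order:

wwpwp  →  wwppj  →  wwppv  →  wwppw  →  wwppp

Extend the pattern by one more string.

Find the rightmost character of wwppp below p, bump it to the next letter, and reset everything to its right to j.

wpjjj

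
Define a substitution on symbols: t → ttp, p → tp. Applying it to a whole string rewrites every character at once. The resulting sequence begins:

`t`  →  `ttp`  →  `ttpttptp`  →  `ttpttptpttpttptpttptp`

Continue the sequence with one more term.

φ(ttpttptpttpttptpttptp) expands symbol-by-symbol to ttp ttp tp ttp ttp tp ttp tp ttp ttp tp ttp ttp tp ttp tp ttp ttp tp ttp tp; joining the 21 pieces gives the next term.

ttpttptpttpttptpttptpttpttptpttpttptpttptpttpttptpttptp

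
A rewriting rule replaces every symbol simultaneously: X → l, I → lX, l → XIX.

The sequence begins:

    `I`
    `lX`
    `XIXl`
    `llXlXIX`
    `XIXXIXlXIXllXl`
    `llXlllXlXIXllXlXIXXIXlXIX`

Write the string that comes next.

XIXXIXlXIXXIXXIXlXIXllXlXIXXIXlXIXllXlllXlXIXllXl

Applying the rule to each of the 25 symbols of llXlllXlXIXllXlXIXXIXlXIX gives the pieces XIX XIX l XIX XIX XIX l XIX l lX l XIX XIX l XIX l lX l l lX l XIX l lX l, which concatenate to the answer.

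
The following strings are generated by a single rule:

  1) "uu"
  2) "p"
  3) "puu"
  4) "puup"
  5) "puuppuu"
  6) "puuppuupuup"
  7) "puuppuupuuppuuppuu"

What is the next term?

This is a Fibonacci-style word recurrence s(k) = s(k−1)·s(k−2): e.g. p·uu = puu.
So term 8 is puuppuupuuppuuppuu·puuppuupuup.

puuppuupuuppuuppuupuuppuupuup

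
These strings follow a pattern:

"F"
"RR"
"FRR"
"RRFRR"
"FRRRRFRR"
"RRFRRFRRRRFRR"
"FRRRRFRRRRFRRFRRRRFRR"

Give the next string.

Each term (from the third on) is the two preceding terms concatenated in order: term 3 = F·RR = FRR.
The next term joins RRFRRFRRRRFRR and FRRRRFRRRRFRRFRRRRFRR.

RRFRRFRRRRFRRFRRRRFRRRRFRRFRRRRFRR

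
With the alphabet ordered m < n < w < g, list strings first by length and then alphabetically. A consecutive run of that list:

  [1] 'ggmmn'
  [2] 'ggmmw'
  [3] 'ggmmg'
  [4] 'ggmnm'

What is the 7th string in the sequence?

Continuing the enumeration 3 steps past ggmnm: ggmnm → ggmnn → ggmnw → (answer).

ggmng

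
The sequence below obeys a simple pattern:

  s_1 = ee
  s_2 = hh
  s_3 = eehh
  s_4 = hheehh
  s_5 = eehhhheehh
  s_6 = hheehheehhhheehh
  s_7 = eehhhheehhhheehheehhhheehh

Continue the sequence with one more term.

Each term (from the third on) is the two preceding terms concatenated in order: term 3 = ee·hh = eehh.
So term 8 is hheehheehhhheehh·eehhhheehhhheehheehhhheehh.

hheehheehhhheehheehhhheehhhheehheehhhheehh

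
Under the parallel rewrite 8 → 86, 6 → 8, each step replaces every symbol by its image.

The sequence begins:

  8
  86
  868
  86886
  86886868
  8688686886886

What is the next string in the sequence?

868868688688686886868

φ(8688686886886) expands symbol-by-symbol to 86 8 86 86 8 86 8 86 86 8 86 86 8; joining the 13 pieces gives the next term.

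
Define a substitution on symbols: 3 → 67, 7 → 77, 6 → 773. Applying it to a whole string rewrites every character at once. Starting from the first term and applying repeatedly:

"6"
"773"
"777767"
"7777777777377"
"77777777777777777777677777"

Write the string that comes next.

77777777777777777777777777777777777777777737777777777

Replace each of the 26 characters of 77777777777777777777677777 in place — 77 77 77 77 77 77 77 77 77 77 77 77 77 77 77 77 77 77 77 77 773 77 77 77 77 77 — and concatenate.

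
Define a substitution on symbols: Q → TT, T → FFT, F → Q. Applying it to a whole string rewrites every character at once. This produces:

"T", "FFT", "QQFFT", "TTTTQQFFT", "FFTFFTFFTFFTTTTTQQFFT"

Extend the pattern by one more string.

Replace each of the 21 characters of FFTFFTFFTFFTTTTTQQFFT in place — Q Q FFT Q Q FFT Q Q FFT Q Q FFT FFT FFT FFT FFT TT TT Q Q FFT — and concatenate.

QQFFTQQFFTQQFFTQQFFTFFTFFTFFTFFTTTTTQQFFT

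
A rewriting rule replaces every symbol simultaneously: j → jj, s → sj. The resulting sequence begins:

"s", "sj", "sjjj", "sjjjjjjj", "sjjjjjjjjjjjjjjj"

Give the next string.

Replace each of the 16 characters of sjjjjjjjjjjjjjjj in place — sj jj jj jj jj jj jj jj jj jj jj jj jj jj jj jj — and concatenate.

sjjjjjjjjjjjjjjjjjjjjjjjjjjjjjjj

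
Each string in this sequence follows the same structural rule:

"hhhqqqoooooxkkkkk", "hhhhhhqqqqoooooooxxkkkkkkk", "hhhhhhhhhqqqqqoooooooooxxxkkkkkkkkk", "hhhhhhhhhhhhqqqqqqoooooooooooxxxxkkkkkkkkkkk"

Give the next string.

Reading off run lengths: h runs 3, 6, 9, 12; q runs 3, 4, 5, 6; o runs 5, 7, 9, 11; x runs 1, 2, 3, 4; k runs 5, 7, 9, 11 — each is linear in n (n = 1, 2, …).
For the next term, n = 5, so the run lengths are 15, 7, 13, 5, 13.

hhhhhhhhhhhhhhhqqqqqqqoooooooooooooxxxxxkkkkkkkkkkkkk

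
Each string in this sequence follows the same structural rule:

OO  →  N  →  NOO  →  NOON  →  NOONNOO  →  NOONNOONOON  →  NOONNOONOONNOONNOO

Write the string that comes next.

This is a Fibonacci-style word recurrence s(k) = s(k−1)·s(k−2): e.g. N·OO = NOO.
Continuing: NOONNOONOONNOONNOO · NOONNOONOON gives term 8.

NOONNOONOONNOONNOONOONNOONOON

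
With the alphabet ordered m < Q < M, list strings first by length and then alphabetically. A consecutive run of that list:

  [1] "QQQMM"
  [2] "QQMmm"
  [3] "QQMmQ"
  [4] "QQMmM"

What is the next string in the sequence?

QQMQm

Find the rightmost character of QQMmM below M, bump it to the next letter, and reset everything to its right to m.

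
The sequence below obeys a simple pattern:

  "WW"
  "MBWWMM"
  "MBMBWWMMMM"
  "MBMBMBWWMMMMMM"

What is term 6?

s(k+1) = MB·s(k)·MM, so each term gains MB as a prefix and MM as a suffix.
From MBMBMBWWMMMMMM, 2 further steps: MBMBMBWWMMMMMM → MBMBMBMBWWMMMMMMMM → (answer).

MBMBMBMBMBWWMMMMMMMMMM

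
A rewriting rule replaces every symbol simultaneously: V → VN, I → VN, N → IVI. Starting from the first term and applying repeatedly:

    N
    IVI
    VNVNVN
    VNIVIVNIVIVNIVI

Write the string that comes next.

VNIVIVNVNVNVNIVIVNVNVNVNIVIVNVNVN

Applying the rule to each of the 15 symbols of VNIVIVNIVIVNIVI gives the pieces VN IVI VN VN VN VN IVI VN VN VN VN IVI VN VN VN, which concatenate to the answer.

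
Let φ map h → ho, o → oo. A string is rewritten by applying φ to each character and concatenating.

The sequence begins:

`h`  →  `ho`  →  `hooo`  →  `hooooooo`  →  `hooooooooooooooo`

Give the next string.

hooooooooooooooooooooooooooooooo

Replace each of the 16 characters of hooooooooooooooo in place — ho oo oo oo oo oo oo oo oo oo oo oo oo oo oo oo — and concatenate.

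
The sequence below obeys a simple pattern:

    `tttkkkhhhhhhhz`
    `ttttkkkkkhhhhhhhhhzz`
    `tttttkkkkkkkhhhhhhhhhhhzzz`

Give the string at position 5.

The n-th term is n+1 t's then 2n-1 k's then 2n+3 h's then n-1 z's, where the shown terms are n = 2, 3, 4.
At n = 6 the blocks have lengths 7, 11, 15, 5.

tttttttkkkkkkkkkkkhhhhhhhhhhhhhhhzzzzz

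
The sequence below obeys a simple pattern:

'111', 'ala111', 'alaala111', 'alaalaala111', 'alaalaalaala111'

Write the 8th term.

The strings grow by a fixed prefix ala each time.
From alaalaalaala111, 3 further steps: alaalaalaala111 → alaalaalaalaala111 → alaalaalaalaalaala111 → (answer).

alaalaalaalaalaalaala111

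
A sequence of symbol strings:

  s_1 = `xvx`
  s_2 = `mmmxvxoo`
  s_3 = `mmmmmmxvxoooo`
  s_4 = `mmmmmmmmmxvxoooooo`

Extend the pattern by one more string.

mmmmmmmmmmmmxvxoooooooo

Each term wraps the previous one in mmm on the left and oo on the right.
One more step from mmmmmmmmmxvxoooooo gives the answer.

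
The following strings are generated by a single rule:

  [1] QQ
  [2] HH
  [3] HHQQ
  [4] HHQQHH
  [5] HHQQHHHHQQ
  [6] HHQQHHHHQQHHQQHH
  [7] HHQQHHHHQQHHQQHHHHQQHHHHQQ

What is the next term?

HHQQHHHHQQHHQQHHHHQQHHHHQQHHQQHHHHQQHHQQHH

This is a Fibonacci-style word recurrence s(k) = s(k−1)·s(k−2): e.g. HH·QQ = HHQQ.
The next term joins HHQQHHHHQQHHQQHHHHQQHHHHQQ and HHQQHHHHQQHHQQHH.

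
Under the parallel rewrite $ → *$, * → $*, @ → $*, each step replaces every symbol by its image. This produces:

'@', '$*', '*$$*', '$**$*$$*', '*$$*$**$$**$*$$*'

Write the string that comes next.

Replace each of the 16 characters of *$$*$**$$**$*$$* in place — $* *$ *$ $* *$ $* $* *$ *$ $* $* *$ $* *$ *$ $* — and concatenate.

$**$*$$**$$*$**$*$$*$**$$**$*$$*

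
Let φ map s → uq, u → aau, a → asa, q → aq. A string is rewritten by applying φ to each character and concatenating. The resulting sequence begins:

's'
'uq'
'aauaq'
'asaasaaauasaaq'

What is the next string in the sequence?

asauqasaasauqasaasaasaaauasauqasaasaaq

Applying the rule to each of the 14 symbols of asaasaaauasaaq gives the pieces asa uq asa asa uq asa asa asa aau asa uq asa asa aq, which concatenate to the answer.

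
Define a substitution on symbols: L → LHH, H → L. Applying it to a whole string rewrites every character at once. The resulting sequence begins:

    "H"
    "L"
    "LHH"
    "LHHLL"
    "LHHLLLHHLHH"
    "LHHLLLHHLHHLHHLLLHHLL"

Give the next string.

LHHLLLHHLHHLHHLLLHHLLLHHLLLHHLHHLHHLLLHHLHH

Applying the rule to each of the 21 symbols of LHHLLLHHLHHLHHLLLHHLL gives the pieces LHH L L LHH LHH LHH L L LHH L L LHH L L LHH LHH LHH L L LHH LHH, which concatenate to the answer.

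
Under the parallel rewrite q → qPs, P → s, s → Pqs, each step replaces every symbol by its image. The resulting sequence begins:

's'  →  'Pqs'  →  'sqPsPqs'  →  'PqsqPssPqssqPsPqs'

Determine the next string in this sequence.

Applying the rule to each of the 17 symbols of PqsqPssPqssqPsPqs gives the pieces s qPs Pqs qPs s Pqs Pqs s qPs Pqs Pqs qPs s Pqs s qPs Pqs, which concatenate to the answer.

sqPsPqsqPssPqsPqssqPsPqsPqsqPssPqssqPsPqs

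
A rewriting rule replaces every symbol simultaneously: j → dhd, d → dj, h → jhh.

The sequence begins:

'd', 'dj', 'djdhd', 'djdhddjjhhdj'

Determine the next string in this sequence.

Expanding djdhddjjhhdj: d→dj, j→dhd, d→dj, h→jhh, d→dj, d→dj, j→dhd, j→dhd, h→jhh, h→jhh, d→dj, j→dhd. Concatenated: dj dhd dj jhh dj dj dhd dhd jhh jhh dj dhd.

djdhddjjhhdjdjdhddhdjhhjhhdjdhd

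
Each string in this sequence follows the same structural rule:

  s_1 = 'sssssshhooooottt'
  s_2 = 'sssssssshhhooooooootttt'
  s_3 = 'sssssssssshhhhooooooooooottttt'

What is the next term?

Each string has the form s^{2n+2} h^{n} o^{3n-1} t^{n+1}, where the shown terms are n = 2, 3, 4.
At n = 5 the blocks have lengths 12, 5, 14, 6.

sssssssssssshhhhhooooooooooooootttttt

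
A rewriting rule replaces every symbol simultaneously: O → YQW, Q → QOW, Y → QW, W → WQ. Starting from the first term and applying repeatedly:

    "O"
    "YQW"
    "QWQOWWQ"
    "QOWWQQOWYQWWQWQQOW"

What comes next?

QOWYQWWQWQQOWQOWYQWWQQWQOWWQWQQOWWQQOWQOWYQWWQ

Applying the rule to each of the 18 symbols of QOWWQQOWYQWWQWQQOW gives the pieces QOW YQW WQ WQ QOW QOW YQW WQ QW QOW WQ WQ QOW WQ QOW QOW YQW WQ, which concatenate to the answer.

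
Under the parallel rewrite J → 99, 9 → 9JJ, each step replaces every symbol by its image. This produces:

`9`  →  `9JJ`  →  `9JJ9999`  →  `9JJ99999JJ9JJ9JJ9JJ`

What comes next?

Rewriting the 19 symbols of 9JJ99999JJ9JJ9JJ9JJ one by one yields 9JJ 99 99 9JJ 9JJ 9JJ 9JJ 9JJ 99 99 9JJ 99 99 9JJ 99 99 9JJ 99 99; concatenated:

9JJ99999JJ9JJ9JJ9JJ9JJ99999JJ99999JJ99999JJ9999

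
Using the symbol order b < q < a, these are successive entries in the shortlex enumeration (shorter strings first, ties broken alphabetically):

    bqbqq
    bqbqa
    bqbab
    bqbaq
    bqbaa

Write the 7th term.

bqqbq

Continuing the enumeration 2 steps past bqbaa: bqbaa → bqqbb → (answer).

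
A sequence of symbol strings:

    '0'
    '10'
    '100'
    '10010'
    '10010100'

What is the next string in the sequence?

This is a Fibonacci-style word recurrence s(k) = s(k−1)·s(k−2): e.g. 10·0 = 100.
So term 6 is 10010100·10010.

1001010010010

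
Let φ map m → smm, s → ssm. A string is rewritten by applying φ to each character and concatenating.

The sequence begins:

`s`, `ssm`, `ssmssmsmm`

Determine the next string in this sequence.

ssmssmsmmssmssmsmmssmsmmsmm

Apply φ to ssmssmsmm symbol by symbol: s→ssm, s→ssm, m→smm, s→ssm, s→ssm, m→smm, s→ssm, m→smm, m→smm; joined: ssm ssm smm ssm ssm smm ssm smm smm.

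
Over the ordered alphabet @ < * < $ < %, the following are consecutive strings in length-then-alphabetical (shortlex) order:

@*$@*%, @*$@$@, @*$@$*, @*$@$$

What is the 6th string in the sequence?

@*$@%@

Stepping forward 2 times from @*$@$$: @*$@$$ → @*$@$%, then the target.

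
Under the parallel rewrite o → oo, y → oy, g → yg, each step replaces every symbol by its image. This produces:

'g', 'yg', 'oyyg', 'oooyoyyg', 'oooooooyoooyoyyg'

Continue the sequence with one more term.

Replace each of the 16 characters of oooooooyoooyoyyg in place — oo oo oo oo oo oo oo oy oo oo oo oy oo oy oy yg — and concatenate.

oooooooooooooooyoooooooyoooyoyyg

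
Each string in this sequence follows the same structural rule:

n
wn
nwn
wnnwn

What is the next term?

nwnwnnwn

Each term (from the third on) is the two preceding terms concatenated in order: term 3 = n·wn = nwn.
The next term joins nwn and wnnwn.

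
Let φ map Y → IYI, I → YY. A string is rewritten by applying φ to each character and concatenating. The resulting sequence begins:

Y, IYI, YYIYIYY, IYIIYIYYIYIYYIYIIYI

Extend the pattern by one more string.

Applying the rule to each of the 19 symbols of IYIIYIYYIYIYYIYIIYI gives the pieces YY IYI YY YY IYI YY IYI IYI YY IYI YY IYI IYI YY IYI YY YY IYI YY, which concatenate to the answer.

YYIYIYYYYIYIYYIYIIYIYYIYIYYIYIIYIYYIYIYYYYIYIYY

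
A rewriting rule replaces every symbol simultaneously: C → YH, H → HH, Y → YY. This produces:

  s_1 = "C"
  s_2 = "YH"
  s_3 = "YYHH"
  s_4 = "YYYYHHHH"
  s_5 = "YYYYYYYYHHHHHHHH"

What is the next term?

YYYYYYYYYYYYYYYYHHHHHHHHHHHHHHHH

Replace each of the 16 characters of YYYYYYYYHHHHHHHH in place — YY YY YY YY YY YY YY YY HH HH HH HH HH HH HH HH — and concatenate.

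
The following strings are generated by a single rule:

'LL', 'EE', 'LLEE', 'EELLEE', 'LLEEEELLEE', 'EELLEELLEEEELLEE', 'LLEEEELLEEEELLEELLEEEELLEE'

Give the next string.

Each term (from the third on) is the two preceding terms concatenated in order: term 3 = LL·EE = LLEE.
The next term joins EELLEELLEEEELLEE and LLEEEELLEEEELLEELLEEEELLEE.

EELLEELLEEEELLEELLEEEELLEEEELLEELLEEEELLEE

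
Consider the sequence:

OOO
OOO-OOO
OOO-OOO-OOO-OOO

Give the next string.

Every step duplicates the string with '-' between the halves.
So the next term is two copies of OOO-OOO-OOO-OOO with '-' between the halves.

OOO-OOO-OOO-OOO-OOO-OOO-OOO-OOO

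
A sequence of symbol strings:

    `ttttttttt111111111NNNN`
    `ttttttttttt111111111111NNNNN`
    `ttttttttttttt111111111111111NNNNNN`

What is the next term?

ttttttttttttttt111111111111111111NNNNNNN

The n-th term is 2n+3 t's then 3n 1's then n+1 N's, where the shown terms are n = 3, 4, 5.
At n = 6 the blocks have lengths 15, 18, 7.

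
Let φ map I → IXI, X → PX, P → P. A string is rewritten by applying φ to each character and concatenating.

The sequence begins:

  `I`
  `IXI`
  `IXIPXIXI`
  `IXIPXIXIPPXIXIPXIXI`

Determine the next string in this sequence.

Rewriting the 19 symbols of IXIPXIXIPPXIXIPXIXI one by one yields IXI PX IXI P PX IXI PX IXI P P PX IXI PX IXI P PX IXI PX IXI; concatenated:

IXIPXIXIPPXIXIPXIXIPPPXIXIPXIXIPPXIXIPXIXI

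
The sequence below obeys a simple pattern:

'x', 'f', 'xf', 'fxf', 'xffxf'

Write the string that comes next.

Each term (from the third on) is the two preceding terms concatenated in order: term 3 = x·f = xf.
The next term joins fxf and xffxf.

fxfxffxf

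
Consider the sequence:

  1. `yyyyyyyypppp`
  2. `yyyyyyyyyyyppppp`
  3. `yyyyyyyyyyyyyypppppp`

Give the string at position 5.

Reading off run lengths: y runs 8, 11, 14; p runs 4, 5, 6 — each is linear in n, where the shown terms are n = 3, 4, 5.
At n = 7 the blocks have lengths 20, 8.

yyyyyyyyyyyyyyyyyyyypppppppp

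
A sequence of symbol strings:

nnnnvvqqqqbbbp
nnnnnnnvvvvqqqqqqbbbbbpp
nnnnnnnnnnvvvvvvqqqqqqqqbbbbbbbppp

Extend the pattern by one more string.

Term n consists of 3n+1 n's, followed by 2n v's, followed by 2n+2 q's, followed by 2n+1 b's, followed by n p's (n = 1, 2, …).
For the next term, n = 4, so the run lengths are 13, 8, 10, 9, 4.

nnnnnnnnnnnnnvvvvvvvvqqqqqqqqqqbbbbbbbbbpppp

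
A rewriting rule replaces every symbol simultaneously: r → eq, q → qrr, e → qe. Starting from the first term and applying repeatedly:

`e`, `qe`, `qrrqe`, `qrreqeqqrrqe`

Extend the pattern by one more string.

qrreqeqqeqrrqeqrrqrreqeqqrrqe

Rewriting each symbol of qrreqeqqrrqe: q→qrr, r→eq, r→eq, e→qe, q→qrr, e→qe, q→qrr, q→qrr, r→eq, r→eq, q→qrr, e→qe, which concatenates to qrr eq eq qe qrr qe qrr qrr eq eq qrr qe.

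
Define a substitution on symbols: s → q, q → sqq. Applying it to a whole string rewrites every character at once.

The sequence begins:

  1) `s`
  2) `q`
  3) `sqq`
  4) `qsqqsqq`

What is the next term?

Expanding qsqqsqq: q→sqq, s→q, q→sqq, q→sqq, s→q, q→sqq, q→sqq. Concatenated: sqq q sqq sqq q sqq sqq.

sqqqsqqsqqqsqqsqq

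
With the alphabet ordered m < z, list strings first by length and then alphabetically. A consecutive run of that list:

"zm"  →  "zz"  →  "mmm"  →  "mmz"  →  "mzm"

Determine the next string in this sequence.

mzz

Find the rightmost character of mzm below z, bump it to the next letter, and reset everything to its right to m.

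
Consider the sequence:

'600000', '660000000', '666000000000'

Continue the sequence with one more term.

Reading off run lengths: 6 runs 1, 2, 3; 0 runs 5, 7, 9 — each is linear in n, where the shown terms are n = 2, 3, 4.
For the next term, n = 5, so the run lengths are 4, 11.

666600000000000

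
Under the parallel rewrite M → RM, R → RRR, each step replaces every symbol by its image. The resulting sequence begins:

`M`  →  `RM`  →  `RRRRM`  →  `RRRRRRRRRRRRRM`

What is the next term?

RRRRRRRRRRRRRRRRRRRRRRRRRRRRRRRRRRRRRRRRM

Replace each of the 14 characters of RRRRRRRRRRRRRM in place — RRR RRR RRR RRR RRR RRR RRR RRR RRR RRR RRR RRR RRR RM — and concatenate.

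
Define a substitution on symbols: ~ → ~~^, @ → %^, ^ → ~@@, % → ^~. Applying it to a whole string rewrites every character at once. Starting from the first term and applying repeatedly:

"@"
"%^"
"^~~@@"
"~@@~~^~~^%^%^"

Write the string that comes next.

~~^%^%^~~^~~^~@@~~^~~^~@@^~~@@^~~@@

Replace each of the 13 characters of ~@@~~^~~^%^%^ in place — ~~^ %^ %^ ~~^ ~~^ ~@@ ~~^ ~~^ ~@@ ^~ ~@@ ^~ ~@@ — and concatenate.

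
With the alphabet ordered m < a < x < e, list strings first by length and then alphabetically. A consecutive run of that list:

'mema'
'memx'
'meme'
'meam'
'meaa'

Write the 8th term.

Stepping forward 3 times from meaa: meaa → meax → meae, then the target.

mexm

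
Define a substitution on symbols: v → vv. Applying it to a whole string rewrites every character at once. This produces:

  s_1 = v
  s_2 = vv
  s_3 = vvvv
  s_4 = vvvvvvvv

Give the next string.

Apply φ to vvvvvvvv symbol by symbol: v→vv, v→vv, v→vv, v→vv, v→vv, v→vv, v→vv, v→vv; joined: vv vv vv vv vv vv vv vv.

vvvvvvvvvvvvvvvv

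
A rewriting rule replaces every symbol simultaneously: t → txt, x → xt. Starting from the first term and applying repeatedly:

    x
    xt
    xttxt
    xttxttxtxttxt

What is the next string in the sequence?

xttxttxtxttxttxtxttxtxttxttxtxttxt

Replace each of the 13 characters of xttxttxtxttxt in place — xt txt txt xt txt txt xt txt xt txt txt xt txt — and concatenate.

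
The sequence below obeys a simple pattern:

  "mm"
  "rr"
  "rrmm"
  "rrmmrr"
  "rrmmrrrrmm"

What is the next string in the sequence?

Each term (from the third on) is the previous term followed by the one before it: term 3 = rr·mm = rrmm.
The next term joins rrmmrrrrmm and rrmmrr.

rrmmrrrrmmrrmmrr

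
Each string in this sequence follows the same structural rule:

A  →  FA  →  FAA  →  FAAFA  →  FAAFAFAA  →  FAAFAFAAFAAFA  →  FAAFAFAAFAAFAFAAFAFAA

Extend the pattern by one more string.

From term 3 onward, concatenate the last term with the second-to-last: FA·A = FAA, FAA·FA = FAAFA, …
The next term joins FAAFAFAAFAAFAFAAFAFAA and FAAFAFAAFAAFA.

FAAFAFAAFAAFAFAAFAFAAFAAFAFAAFAAFA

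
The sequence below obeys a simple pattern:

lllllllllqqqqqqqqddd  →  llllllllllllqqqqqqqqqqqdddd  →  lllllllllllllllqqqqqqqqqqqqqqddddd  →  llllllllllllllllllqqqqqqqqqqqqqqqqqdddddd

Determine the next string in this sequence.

Each string has the form l^{3n+3} q^{3n+2} d^{n+1}, where the shown terms are n = 2, 3, 4, 5.
At n = 6 the blocks have lengths 21, 20, 7.

lllllllllllllllllllllqqqqqqqqqqqqqqqqqqqqddddddd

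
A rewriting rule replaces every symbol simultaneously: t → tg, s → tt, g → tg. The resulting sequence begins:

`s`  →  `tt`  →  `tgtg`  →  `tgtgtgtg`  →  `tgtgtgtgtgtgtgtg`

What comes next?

tgtgtgtgtgtgtgtgtgtgtgtgtgtgtgtg

Replace each of the 16 characters of tgtgtgtgtgtgtgtg in place — tg tg tg tg tg tg tg tg tg tg tg tg tg tg tg tg — and concatenate.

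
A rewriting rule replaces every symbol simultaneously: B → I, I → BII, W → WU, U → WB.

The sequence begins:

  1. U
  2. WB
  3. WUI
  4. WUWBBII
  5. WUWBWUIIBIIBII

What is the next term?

WUWBWUIWUWBBIIBIIIBIIBIIIBIIBII

Replace each of the 14 characters of WUWBWUIIBIIBII in place — WU WB WU I WU WB BII BII I BII BII I BII BII — and concatenate.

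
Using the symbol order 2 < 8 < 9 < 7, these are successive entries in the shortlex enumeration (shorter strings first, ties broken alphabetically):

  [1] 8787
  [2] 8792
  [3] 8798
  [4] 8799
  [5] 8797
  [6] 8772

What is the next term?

8778

The successor of 8772 increments the rightmost position that isn't already 7 and resets every position after it to 2.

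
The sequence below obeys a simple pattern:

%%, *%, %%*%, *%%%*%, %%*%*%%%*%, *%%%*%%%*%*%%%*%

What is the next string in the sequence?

Each term (from the third on) is the two preceding terms concatenated in order: term 3 = %%·*% = %%*%.
So term 7 is %%*%*%%%*%·*%%%*%%%*%*%%%*%.

%%*%*%%%*%*%%%*%%%*%*%%%*%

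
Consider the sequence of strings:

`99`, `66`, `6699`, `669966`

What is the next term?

From term 3 onward, concatenate the last term with the second-to-last: 66·99 = 6699, 6699·66 = 669966, …
The next term joins 669966 and 6699.

6699666699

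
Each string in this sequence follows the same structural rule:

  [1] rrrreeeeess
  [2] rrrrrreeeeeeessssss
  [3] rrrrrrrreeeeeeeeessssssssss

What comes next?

Term n consists of 2n+2 r's, followed by 2n+3 e's, followed by 4n-2 s's (n = 1, 2, …).
For the next term, n = 4, so the run lengths are 10, 11, 14.

rrrrrrrrrreeeeeeeeeeessssssssssssss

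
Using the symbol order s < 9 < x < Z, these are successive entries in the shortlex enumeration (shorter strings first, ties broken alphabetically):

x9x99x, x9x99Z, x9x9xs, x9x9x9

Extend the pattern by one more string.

x9x9xx

Treat x9x9x9 as a base-4 numeral over the given alphabet and add one, carrying through any trailing Z's.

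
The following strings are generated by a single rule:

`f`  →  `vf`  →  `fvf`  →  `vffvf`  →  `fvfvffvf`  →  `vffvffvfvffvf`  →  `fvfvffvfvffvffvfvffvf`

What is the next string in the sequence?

vffvffvfvffvffvfvffvfvffvffvfvffvf

This is a Fibonacci-style word recurrence s(k) = s(k−2)·s(k−1): e.g. f·vf = fvf.
The next term joins vffvffvfvffvf and fvfvffvfvffvffvfvffvf.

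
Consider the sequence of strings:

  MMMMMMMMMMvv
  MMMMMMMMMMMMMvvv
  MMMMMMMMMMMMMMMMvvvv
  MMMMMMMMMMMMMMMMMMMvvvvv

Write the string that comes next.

Reading off run lengths: M runs 10, 13, 16, 19; v runs 2, 3, 4, 5 — each is linear in n, where the shown terms are n = 3, 4, 5, 6.
At n = 7 the blocks have lengths 22, 6.

MMMMMMMMMMMMMMMMMMMMMMvvvvvv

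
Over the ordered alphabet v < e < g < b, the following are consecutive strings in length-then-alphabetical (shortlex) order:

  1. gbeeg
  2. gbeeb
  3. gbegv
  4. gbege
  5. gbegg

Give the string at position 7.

gbebv

Stepping forward 2 times from gbegg: gbegg → gbegb, then the target.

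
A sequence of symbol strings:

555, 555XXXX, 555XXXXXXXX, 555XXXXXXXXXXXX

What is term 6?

555XXXXXXXXXXXXXXXXXXXX

Each term is the previous one with XXXX appended.
From 555XXXXXXXXXXXX, 2 further steps: 555XXXXXXXXXXXX → 555XXXXXXXXXXXXXXXX → (answer).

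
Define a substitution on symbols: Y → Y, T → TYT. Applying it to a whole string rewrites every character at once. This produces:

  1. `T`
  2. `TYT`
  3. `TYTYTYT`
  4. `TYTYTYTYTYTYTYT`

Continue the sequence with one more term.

Replace each of the 15 characters of TYTYTYTYTYTYTYT in place — TYT Y TYT Y TYT Y TYT Y TYT Y TYT Y TYT Y TYT — and concatenate.

TYTYTYTYTYTYTYTYTYTYTYTYTYTYTYT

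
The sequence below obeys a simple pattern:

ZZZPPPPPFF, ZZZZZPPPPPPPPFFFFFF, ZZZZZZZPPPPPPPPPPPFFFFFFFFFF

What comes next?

Reading off run lengths: Z runs 3, 5, 7; P runs 5, 8, 11; F runs 2, 6, 10 — each is linear in n (n = 1, 2, …).
For the next term, n = 4, so the run lengths are 9, 14, 14.

ZZZZZZZZZPPPPPPPPPPPPPPFFFFFFFFFFFFFF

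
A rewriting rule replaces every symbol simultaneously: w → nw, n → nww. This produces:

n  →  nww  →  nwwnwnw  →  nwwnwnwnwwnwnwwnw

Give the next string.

nwwnwnwnwwnwnwwnwnwwnwnwnwwnwnwwnwnwnwwnw

Replace each of the 17 characters of nwwnwnwnwwnwnwwnw in place — nww nw nw nww nw nww nw nww nw nw nww nw nww nw nw nww nw — and concatenate.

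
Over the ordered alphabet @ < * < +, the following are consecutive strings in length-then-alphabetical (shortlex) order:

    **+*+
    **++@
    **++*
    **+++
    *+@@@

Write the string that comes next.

*+@@*

Find the rightmost character of *+@@@ below +, bump it to the next letter, and reset everything to its right to @.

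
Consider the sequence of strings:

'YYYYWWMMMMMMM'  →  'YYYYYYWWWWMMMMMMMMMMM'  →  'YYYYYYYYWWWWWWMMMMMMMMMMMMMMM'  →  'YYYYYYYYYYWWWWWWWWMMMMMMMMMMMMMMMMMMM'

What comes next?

Term n consists of 2n Y's, followed by 2n-2 W's, followed by 4n-1 M's, where the shown terms are n = 2, 3, 4, 5.
For the next term, n = 6, so the run lengths are 12, 10, 23.

YYYYYYYYYYYYWWWWWWWWWWMMMMMMMMMMMMMMMMMMMMMMM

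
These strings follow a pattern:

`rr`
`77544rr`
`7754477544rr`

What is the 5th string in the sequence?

77544775447754477544rr

Each term is the previous one with 77544 prepended.
From 7754477544rr, 2 further steps: 7754477544rr → 775447754477544rr → (answer).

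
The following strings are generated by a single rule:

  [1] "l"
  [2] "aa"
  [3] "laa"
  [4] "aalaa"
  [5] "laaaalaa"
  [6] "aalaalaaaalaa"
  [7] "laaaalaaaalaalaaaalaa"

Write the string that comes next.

aalaalaaaalaalaaaalaaaalaalaaaalaa

This is a Fibonacci-style word recurrence s(k) = s(k−2)·s(k−1): e.g. l·aa = laa.
So term 8 is aalaalaaaalaa·laaaalaaaalaalaaaalaa.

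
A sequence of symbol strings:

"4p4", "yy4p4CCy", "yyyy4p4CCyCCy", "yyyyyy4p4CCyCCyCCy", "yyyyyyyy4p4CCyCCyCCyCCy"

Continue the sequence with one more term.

yyyyyyyyyy4p4CCyCCyCCyCCyCCy

Each term wraps the previous one in yy on the left and CCy on the right.
So the next term is yy·yyyyyyyy4p4CCyCCyCCyCCy·CCy.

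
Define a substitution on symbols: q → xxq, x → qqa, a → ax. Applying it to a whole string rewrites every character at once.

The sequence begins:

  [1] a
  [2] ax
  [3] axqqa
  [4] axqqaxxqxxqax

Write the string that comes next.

axqqaxxqxxqaxqqaqqaxxqqqaqqaxxqaxqqa

Applying the rule to each of the 13 symbols of axqqaxxqxxqax gives the pieces ax qqa xxq xxq ax qqa qqa xxq qqa qqa xxq ax qqa, which concatenate to the answer.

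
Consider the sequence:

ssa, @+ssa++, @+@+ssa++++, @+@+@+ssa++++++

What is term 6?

Each term wraps the previous one in @+ on the left and ++ on the right.
From @+@+@+ssa++++++, 2 further steps: @+@+@+ssa++++++ → @+@+@+@+ssa++++++++ → (answer).

@+@+@+@+@+ssa++++++++++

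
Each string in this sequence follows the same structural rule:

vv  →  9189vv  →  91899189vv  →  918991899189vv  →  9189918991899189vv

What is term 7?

Each term is the previous one with 9189 prepended.
From 9189918991899189vv, 2 further steps: 9189918991899189vv → 91899189918991899189vv → (answer).

918991899189918991899189vv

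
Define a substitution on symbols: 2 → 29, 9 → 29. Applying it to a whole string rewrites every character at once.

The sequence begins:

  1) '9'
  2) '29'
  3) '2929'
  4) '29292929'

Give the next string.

2929292929292929

Rewriting each symbol of 29292929: 2→29, 9→29, 2→29, 9→29, 2→29, 9→29, 2→29, 9→29, which concatenates to 29 29 29 29 29 29 29 29.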